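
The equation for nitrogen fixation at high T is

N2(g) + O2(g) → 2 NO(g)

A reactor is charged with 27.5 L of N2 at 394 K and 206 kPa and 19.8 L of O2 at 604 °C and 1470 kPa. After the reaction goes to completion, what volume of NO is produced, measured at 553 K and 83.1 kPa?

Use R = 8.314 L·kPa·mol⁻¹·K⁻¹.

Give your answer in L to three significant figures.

n(N2) = PV/RT = (206 × 27.5) / (8.314 × 394) = 1.729 mol
n(O2) = PV/RT = (1470 × 19.8) / (8.314 × 877.15) = 3.991 mol
For 1.729 mol N2, stoichiometry requires (1/1) × 1.729 = 1.729 mol O2; 3.991 mol is available, so N2 is limiting.
n(NO) = (2/1) × 1.729 = 3.458 mol
V(NO) = nRT/P = 3.458 × 8.314 × 553 / 83.1 = 191.3 L

191 L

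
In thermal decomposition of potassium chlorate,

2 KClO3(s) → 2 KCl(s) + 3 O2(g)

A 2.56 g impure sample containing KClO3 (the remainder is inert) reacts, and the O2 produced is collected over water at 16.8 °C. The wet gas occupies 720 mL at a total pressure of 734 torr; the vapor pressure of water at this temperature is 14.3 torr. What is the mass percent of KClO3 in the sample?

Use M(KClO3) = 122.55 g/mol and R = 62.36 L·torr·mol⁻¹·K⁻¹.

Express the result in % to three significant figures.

91.5 %

P(O2) = 734 − 14.3 = 719.7 torr
n(O2) = PV/RT = (719.7 × 0.7200) / (62.36 × 289.95) = 0.02866 mol
n(KClO3) = (2/3) × 0.02866 = 0.01911 mol
m(KClO3) = 0.01911 × 122.55 = 2.342 g
%KClO3 = 2.342 / 2.56 × 100 = 91.48%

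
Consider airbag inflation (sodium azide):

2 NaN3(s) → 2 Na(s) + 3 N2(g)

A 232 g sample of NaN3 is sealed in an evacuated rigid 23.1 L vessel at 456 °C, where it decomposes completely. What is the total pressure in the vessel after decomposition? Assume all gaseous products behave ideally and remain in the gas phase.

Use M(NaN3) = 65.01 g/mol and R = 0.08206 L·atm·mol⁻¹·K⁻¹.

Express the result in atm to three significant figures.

n(NaN3) = 232 / 65.01 = 3.569 mol
n(gas produced) = (3/2) × 3.569 = 5.354 mol
P = nRT/V = 5.354 × 0.08206 × 729.15 / 23.1 = 13.87 atm

13.9 atm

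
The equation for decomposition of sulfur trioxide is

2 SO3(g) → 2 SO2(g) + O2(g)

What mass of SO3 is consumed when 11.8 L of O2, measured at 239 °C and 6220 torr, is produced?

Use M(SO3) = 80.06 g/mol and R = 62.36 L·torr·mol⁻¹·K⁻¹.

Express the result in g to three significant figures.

n(O2) = PV/RT = (6220 × 11.8) / (62.36 × 512.15) = 2.298 mol
n(SO3) = (2/1) × 2.298 = 4.596 mol
m(SO3) = 4.596 × 80.06 = 368.0 g

368 g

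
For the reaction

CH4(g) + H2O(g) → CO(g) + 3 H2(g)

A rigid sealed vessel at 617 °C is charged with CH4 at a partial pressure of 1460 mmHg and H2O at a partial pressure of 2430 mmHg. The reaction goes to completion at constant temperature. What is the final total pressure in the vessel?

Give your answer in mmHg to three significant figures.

6810 mmHg

At constant V, partial pressures at 617 °C are proportional to moles, so apply stoichiometry directly to pressures.
P(H2O) required for 1460 mmHg of CH4 = (1/1) × 1460 = 1460 mmHg; available 2430 mmHg, so CH4 is limiting.
P(H2O) remaining = 2430 − (1/1) × 1460 = 970.0 mmHg
P(gaseous products) = (1+3)/1 × 1460 = 5840 mmHg
P_total at 617 °C = 970.0 + 5840 = 6810 mmHg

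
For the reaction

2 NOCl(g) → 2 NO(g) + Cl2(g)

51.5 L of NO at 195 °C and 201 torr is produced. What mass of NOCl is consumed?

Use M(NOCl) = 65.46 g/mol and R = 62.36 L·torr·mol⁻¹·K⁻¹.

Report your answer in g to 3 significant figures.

n(NO) = PV/RT = (201 × 51.5) / (62.36 × 468.15) = 0.3546 mol
n(NOCl) = (2/2) × 0.3546 = 0.3546 mol
m(NOCl) = 0.3546 × 65.46 = 23.21 g

23.2 g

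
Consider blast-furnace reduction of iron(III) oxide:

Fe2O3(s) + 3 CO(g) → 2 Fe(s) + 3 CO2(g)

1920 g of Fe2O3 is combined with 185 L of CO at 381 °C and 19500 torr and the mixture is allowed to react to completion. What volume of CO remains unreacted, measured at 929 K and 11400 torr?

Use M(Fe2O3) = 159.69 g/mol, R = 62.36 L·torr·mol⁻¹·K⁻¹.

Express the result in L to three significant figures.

266 L

n(Fe2O3) = 1920 / 159.69 = 12.02 mol
n(CO) = PV/RT = (19500 × 185) / (62.36 × 654.15) = 88.43 mol
For 12.02 mol Fe2O3, stoichiometry requires (3/1) × 12.02 = 36.06 mol CO; 88.43 mol is available, so Fe2O3 is limiting.
n(CO) consumed = (3/1) × 12.02 = 36.06 mol; remaining = 88.43 − 36.06 = 52.37 mol
V(CO) = nRT/P = 52.37 × 62.36 × 929 / 11400 = 266.1 L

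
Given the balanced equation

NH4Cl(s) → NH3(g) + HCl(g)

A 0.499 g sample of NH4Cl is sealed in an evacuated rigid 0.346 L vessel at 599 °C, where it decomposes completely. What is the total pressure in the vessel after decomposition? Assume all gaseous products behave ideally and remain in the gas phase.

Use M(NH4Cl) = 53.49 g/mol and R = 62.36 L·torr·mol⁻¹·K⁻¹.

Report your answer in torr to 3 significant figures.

2930 torr

n(NH4Cl) = 0.499 / 53.49 = 0.009329 mol
n(gas produced) = (2/1) × 0.009329 = 0.01866 mol
P = nRT/V = 0.01866 × 62.36 × 872.15 / 0.346 = 2933 torr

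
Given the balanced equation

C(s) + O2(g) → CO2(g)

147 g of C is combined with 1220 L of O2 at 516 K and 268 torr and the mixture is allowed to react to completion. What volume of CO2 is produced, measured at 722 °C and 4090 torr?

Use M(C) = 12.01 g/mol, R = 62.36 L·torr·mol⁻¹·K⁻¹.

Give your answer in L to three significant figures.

n(C) = 147 / 12.01 = 12.24 mol
n(O2) = PV/RT = (268 × 1220) / (62.36 × 516) = 10.16 mol
For 12.24 mol C, stoichiometry requires (1/1) × 12.24 = 12.24 mol O2; 10.16 mol is available, so O2 is limiting.
n(CO2) = (1/1) × 10.16 = 10.16 mol
V(CO2) = nRT/P = 10.16 × 62.36 × 995.15 / 4090 = 154.2 L

154 L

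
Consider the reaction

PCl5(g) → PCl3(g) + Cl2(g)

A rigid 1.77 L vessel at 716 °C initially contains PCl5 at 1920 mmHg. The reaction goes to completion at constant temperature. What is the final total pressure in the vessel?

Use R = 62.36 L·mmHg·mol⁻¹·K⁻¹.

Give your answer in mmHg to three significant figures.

3840 mmHg

Since T and V are fixed, P_final/P_initial = n_final/n_initial = 2/1.
P_final = (2/1) × 1920 = 3840 mmHg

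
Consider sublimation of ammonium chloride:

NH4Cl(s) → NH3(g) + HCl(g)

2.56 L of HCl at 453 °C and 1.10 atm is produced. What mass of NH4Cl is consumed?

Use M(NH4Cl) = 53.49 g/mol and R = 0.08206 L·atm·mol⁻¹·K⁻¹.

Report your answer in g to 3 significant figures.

2.53 g

n(HCl) = PV/RT = (1.10 × 2.56) / (0.08206 × 726.15) = 0.04726 mol
n(NH4Cl) = (1/1) × 0.04726 = 0.04726 mol
m(NH4Cl) = 0.04726 × 53.49 = 2.528 g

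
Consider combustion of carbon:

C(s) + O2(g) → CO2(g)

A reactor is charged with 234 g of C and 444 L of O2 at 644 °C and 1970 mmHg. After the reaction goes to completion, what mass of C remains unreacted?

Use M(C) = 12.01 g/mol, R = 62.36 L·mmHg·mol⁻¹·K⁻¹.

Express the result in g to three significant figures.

50.3 g

n(C) = 234 / 12.01 = 19.48 mol
n(O2) = PV/RT = (1970 × 444) / (62.36 × 917.15) = 15.29 mol
For 19.48 mol C, stoichiometry requires (1/1) × 19.48 = 19.48 mol O2; 15.29 mol is available, so O2 is limiting.
n(C) consumed = (1/1) × 15.29 = 15.29 mol; remaining = 19.48 − 15.29 = 4.190 mol
m(C) = 4.190 × 12.01 = 50.32 g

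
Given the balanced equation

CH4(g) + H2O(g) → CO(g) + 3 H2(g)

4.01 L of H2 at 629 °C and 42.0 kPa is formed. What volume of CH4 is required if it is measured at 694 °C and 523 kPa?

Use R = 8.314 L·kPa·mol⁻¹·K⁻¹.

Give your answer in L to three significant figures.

0.115 L

n(H2) = PV/RT = (42.0 × 4.01) / (8.314 × 902.15) = 0.02245 mol
n(CH4) = (1/3) × 0.02245 = 0.007483 mol
V = nRT/P = 0.007483 × 8.314 × 967.15 / 523 = 0.1150 L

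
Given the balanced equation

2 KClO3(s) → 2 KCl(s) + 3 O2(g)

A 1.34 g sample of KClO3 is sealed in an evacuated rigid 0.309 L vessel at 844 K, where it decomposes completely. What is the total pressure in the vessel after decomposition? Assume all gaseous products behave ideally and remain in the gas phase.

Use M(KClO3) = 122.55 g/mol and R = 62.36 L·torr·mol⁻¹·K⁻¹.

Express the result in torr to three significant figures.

n(KClO3) = 1.34 / 122.55 = 0.01093 mol
n(gas produced) = (3/2) × 0.01093 = 0.01639 mol
P = nRT/V = 0.01639 × 62.36 × 844 / 0.309 = 2792 torr

2790 torr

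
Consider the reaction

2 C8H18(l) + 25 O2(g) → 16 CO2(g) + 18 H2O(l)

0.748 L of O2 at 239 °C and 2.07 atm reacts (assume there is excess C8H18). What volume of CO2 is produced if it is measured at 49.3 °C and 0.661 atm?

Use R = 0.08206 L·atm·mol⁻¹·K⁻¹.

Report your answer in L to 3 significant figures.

0.944 L

n(O2) = PV/RT = (2.07 × 0.748) / (0.08206 × 512.15) = 0.03684 mol
n(CO2) = (16/25) × 0.03684 = 0.02358 mol
V = nRT/P = 0.02358 × 0.08206 × 322.45 / 0.661 = 0.9439 L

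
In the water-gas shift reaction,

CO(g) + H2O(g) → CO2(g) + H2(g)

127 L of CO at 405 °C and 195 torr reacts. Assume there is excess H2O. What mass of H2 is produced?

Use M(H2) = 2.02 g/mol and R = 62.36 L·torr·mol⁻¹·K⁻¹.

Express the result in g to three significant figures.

1.18 g

n(CO) = PV/RT = (195 × 127) / (62.36 × 678.15) = 0.5856 mol
n(H2) = (1/1) × 0.5856 = 0.5856 mol
m(H2) = 0.5856 × 2.02 = 1.183 g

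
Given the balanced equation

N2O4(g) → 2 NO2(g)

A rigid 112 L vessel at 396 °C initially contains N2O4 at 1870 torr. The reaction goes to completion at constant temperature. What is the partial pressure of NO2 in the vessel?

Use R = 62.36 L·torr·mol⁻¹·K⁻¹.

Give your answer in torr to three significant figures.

n(N2O4)₀ = PV/RT = (1870 × 112) / (62.36 × 669.15) = 5.019 mol
n(NO2) = (2/1) × 5.019 = 10.04 mol
P(NO2) = nRT/V = 10.04 × 62.36 × 669.15 / 112 = 3741 torr

3740 torr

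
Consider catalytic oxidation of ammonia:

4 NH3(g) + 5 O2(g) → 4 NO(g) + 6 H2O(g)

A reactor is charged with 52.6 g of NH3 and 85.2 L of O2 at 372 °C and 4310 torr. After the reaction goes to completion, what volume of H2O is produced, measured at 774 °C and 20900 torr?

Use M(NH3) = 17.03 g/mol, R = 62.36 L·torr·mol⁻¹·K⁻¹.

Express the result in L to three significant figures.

14.5 L

n(NH3) = 52.6 / 17.03 = 3.089 mol
n(O2) = PV/RT = (4310 × 85.2) / (62.36 × 645.15) = 9.127 mol
For 3.089 mol NH3, stoichiometry requires (5/4) × 3.089 = 3.861 mol O2; 9.127 mol is available, so NH3 is limiting.
n(H2O) = (6/4) × 3.089 = 4.633 mol
V(H2O) = nRT/P = 4.633 × 62.36 × 1047.15 / 20900 = 14.48 L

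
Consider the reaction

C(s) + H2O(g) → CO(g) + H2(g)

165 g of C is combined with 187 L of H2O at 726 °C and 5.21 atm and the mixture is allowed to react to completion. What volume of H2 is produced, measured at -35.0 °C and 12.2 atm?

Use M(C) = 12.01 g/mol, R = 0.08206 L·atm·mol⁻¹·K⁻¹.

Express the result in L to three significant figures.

19.0 L

n(C) = 165 / 12.01 = 13.74 mol
n(H2O) = PV/RT = (5.21 × 187) / (0.08206 × 999.15) = 11.88 mol
For 13.74 mol C, stoichiometry requires (1/1) × 13.74 = 13.74 mol H2O; 11.88 mol is available, so H2O is limiting.
n(H2) = (1/1) × 11.88 = 11.88 mol
V(H2) = nRT/P = 11.88 × 0.08206 × 238.15 / 12.2 = 19.03 L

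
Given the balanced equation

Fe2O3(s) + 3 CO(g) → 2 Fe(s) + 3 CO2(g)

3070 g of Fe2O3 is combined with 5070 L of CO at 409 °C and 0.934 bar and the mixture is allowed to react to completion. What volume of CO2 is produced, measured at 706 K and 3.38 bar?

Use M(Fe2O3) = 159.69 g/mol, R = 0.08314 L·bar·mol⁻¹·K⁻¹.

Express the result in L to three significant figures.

n(Fe2O3) = 3070 / 159.69 = 19.22 mol
n(CO) = PV/RT = (0.934 × 5070) / (0.08314 × 682.15) = 83.50 mol
For 19.22 mol Fe2O3, stoichiometry requires (3/1) × 19.22 = 57.66 mol CO; 83.50 mol is available, so Fe2O3 is limiting.
n(CO2) = (3/1) × 19.22 = 57.66 mol
V(CO2) = nRT/P = 57.66 × 0.08314 × 706 / 3.38 = 1001 L

1000 L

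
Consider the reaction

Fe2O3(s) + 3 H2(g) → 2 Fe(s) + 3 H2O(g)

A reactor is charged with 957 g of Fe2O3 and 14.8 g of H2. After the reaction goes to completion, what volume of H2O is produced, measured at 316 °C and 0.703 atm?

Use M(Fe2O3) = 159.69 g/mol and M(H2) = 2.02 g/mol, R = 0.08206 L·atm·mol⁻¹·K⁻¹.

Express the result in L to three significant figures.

504 L

n(Fe2O3) = 957 / 159.69 = 5.993 mol
n(H2) = 14.8 / 2.02 = 7.327 mol
For 5.993 mol Fe2O3, stoichiometry requires (3/1) × 5.993 = 17.98 mol H2; 7.327 mol is available, so H2 is limiting.
n(H2O) = (3/3) × 7.327 = 7.327 mol
V(H2O) = nRT/P = 7.327 × 0.08206 × 589.15 / 0.703 = 503.9 L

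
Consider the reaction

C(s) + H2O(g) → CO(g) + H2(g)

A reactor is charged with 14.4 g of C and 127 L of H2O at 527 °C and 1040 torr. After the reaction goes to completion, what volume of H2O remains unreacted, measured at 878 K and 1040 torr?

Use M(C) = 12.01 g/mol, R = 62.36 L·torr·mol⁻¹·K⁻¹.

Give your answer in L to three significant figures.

76.2 L

n(C) = 14.4 / 12.01 = 1.199 mol
n(H2O) = PV/RT = (1040 × 127) / (62.36 × 800.15) = 2.647 mol
For 1.199 mol C, stoichiometry requires (1/1) × 1.199 = 1.199 mol H2O; 2.647 mol is available, so C is limiting.
n(H2O) consumed = (1/1) × 1.199 = 1.199 mol; remaining = 2.647 − 1.199 = 1.448 mol
V(H2O) = nRT/P = 1.448 × 62.36 × 878 / 1040 = 76.23 L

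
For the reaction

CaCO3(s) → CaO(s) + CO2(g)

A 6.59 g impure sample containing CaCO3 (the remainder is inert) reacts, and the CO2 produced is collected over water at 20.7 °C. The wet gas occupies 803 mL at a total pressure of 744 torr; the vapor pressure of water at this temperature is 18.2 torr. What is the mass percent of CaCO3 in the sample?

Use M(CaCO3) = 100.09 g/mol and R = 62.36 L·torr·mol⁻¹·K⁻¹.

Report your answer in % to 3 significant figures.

P(CO2) = 744 − 18.2 = 725.8 torr
n(CO2) = PV/RT = (725.8 × 0.8030) / (62.36 × 293.85) = 0.03181 mol
n(CaCO3) = (1/1) × 0.03181 = 0.03181 mol
m(CaCO3) = 0.03181 × 100.09 = 3.184 g
%CaCO3 = 3.184 / 6.59 × 100 = 48.32%

48.3 %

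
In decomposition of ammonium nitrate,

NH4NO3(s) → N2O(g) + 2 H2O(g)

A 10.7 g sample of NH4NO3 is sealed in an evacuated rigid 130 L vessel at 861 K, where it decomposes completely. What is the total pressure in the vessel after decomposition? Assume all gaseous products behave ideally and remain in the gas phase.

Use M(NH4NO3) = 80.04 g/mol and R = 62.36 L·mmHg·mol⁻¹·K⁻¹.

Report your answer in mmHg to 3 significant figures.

n(NH4NO3) = 10.7 / 80.04 = 0.1337 mol
n(gas produced) = (3/1) × 0.1337 = 0.4011 mol
P = nRT/V = 0.4011 × 62.36 × 861 / 130 = 165.7 mmHg

166 mmHg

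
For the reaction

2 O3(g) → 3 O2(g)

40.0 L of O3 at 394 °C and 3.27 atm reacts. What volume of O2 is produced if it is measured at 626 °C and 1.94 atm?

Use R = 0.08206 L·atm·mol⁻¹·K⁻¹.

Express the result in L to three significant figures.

n(O3) = PV/RT = (3.27 × 40.0) / (0.08206 × 667.15) = 2.389 mol
n(O2) = (3/2) × 2.389 = 3.583 mol
V = nRT/P = 3.583 × 0.08206 × 899.15 / 1.94 = 136.3 L

136 L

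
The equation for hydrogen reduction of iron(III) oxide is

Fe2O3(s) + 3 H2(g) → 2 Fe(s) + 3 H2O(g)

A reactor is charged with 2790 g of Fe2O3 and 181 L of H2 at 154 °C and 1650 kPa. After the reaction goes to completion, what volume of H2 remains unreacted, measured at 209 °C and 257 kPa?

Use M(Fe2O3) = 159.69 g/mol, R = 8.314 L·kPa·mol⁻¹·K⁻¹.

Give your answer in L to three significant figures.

n(Fe2O3) = 2790 / 159.69 = 17.47 mol
n(H2) = PV/RT = (1650 × 181) / (8.314 × 427.15) = 84.10 mol
For 17.47 mol Fe2O3, stoichiometry requires (3/1) × 17.47 = 52.41 mol H2; 84.10 mol is available, so Fe2O3 is limiting.
n(H2) consumed = (3/1) × 17.47 = 52.41 mol; remaining = 84.10 − 52.41 = 31.69 mol
V(H2) = nRT/P = 31.69 × 8.314 × 482.15 / 257 = 494.3 L

494 L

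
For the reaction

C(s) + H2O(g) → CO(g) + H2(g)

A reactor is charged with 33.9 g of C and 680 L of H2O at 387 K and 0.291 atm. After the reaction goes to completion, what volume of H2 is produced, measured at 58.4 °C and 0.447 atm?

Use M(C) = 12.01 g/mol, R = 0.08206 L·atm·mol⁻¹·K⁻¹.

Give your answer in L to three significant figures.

172 L

n(C) = 33.9 / 12.01 = 2.823 mol
n(H2O) = PV/RT = (0.291 × 680) / (0.08206 × 387) = 6.231 mol
For 2.823 mol C, stoichiometry requires (1/1) × 2.823 = 2.823 mol H2O; 6.231 mol is available, so C is limiting.
n(H2) = (1/1) × 2.823 = 2.823 mol
V(H2) = nRT/P = 2.823 × 0.08206 × 331.55 / 0.447 = 171.8 L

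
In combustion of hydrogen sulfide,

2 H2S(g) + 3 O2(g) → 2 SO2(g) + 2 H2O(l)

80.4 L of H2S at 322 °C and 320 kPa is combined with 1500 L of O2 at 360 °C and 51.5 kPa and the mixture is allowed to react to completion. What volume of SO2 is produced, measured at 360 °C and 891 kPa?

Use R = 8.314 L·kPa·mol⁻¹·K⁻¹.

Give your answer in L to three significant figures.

n(H2S) = PV/RT = (320 × 80.4) / (8.314 × 595.15) = 5.200 mol
n(O2) = PV/RT = (51.5 × 1500) / (8.314 × 633.15) = 14.68 mol
For 5.200 mol H2S, stoichiometry requires (3/2) × 5.200 = 7.800 mol O2; 14.68 mol is available, so H2S is limiting.
n(SO2) = (2/2) × 5.200 = 5.200 mol
V(SO2) = nRT/P = 5.200 × 8.314 × 633.15 / 891 = 30.72 L

30.7 L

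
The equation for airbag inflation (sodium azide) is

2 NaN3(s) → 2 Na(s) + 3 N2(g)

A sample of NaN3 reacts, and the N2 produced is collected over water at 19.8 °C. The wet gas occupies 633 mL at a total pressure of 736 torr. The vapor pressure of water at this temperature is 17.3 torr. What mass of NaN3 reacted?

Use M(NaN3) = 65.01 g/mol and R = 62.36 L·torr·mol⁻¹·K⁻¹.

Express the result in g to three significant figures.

P(N2) = 736 − 17.3 = 718.7 torr
n(N2) = PV/RT = (718.7 × 0.6330) / (62.36 × 292.95) = 0.02490 mol
n(NaN3) = (2/3) × 0.02490 = 0.01660 mol
m(NaN3) = 0.01660 × 65.01 = 1.079 g

1.08 g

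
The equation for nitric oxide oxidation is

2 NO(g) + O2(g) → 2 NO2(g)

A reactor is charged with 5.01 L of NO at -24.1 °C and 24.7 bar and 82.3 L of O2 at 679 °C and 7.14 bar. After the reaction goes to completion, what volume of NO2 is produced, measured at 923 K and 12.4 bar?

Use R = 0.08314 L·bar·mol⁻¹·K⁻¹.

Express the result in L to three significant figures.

37.0 L

n(NO) = PV/RT = (24.7 × 5.01) / (0.08314 × 249.05) = 5.976 mol
n(O2) = PV/RT = (7.14 × 82.3) / (0.08314 × 952.15) = 7.423 mol
For 5.976 mol NO, stoichiometry requires (1/2) × 5.976 = 2.988 mol O2; 7.423 mol is available, so NO is limiting.
n(NO2) = (2/2) × 5.976 = 5.976 mol
V(NO2) = nRT/P = 5.976 × 0.08314 × 923 / 12.4 = 36.98 L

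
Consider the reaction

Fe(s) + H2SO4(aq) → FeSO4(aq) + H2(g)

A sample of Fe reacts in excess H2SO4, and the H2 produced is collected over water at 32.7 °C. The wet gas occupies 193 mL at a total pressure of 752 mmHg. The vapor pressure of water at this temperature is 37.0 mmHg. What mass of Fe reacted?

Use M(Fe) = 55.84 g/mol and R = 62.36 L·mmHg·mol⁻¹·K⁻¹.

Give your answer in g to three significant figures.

0.404 g

P(H2) = 752 − 37.0 = 715.0 mmHg
n(H2) = PV/RT = (715.0 × 0.1930) / (62.36 × 305.85) = 0.007235 mol
n(Fe) = (1/1) × 0.007235 = 0.007235 mol
m(Fe) = 0.007235 × 55.84 = 0.4040 g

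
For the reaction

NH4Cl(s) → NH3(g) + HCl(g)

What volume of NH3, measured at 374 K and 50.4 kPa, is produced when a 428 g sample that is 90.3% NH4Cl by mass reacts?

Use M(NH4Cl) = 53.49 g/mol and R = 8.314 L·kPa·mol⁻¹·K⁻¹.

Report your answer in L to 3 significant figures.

446 L

mass of NH4Cl = 428 × 90.3/100 = 386.5 g
n(NH4Cl) = 386.5 / 53.49 = 7.226 mol
n(NH3) = (1/1) × 7.226 = 7.226 mol
V = nRT/P = 7.226 × 8.314 × 374 / 50.4 = 445.8 L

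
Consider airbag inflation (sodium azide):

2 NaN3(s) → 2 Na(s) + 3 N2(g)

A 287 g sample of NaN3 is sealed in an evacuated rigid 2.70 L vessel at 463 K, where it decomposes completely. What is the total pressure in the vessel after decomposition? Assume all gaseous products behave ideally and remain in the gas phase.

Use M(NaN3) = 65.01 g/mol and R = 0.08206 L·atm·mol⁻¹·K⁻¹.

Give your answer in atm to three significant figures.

93.2 atm

n(NaN3) = 287 / 65.01 = 4.415 mol
n(gas produced) = (3/2) × 4.415 = 6.623 mol
P = nRT/V = 6.623 × 0.08206 × 463 / 2.70 = 93.20 atm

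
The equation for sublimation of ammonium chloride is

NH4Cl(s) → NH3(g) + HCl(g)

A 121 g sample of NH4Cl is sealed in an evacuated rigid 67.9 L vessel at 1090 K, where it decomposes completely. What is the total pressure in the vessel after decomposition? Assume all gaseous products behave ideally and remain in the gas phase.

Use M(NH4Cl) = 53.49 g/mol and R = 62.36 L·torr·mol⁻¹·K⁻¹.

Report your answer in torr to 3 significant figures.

4530 torr

n(NH4Cl) = 121 / 53.49 = 2.262 mol
n(gas produced) = (2/1) × 2.262 = 4.524 mol
P = nRT/V = 4.524 × 62.36 × 1090 / 67.9 = 4529 torr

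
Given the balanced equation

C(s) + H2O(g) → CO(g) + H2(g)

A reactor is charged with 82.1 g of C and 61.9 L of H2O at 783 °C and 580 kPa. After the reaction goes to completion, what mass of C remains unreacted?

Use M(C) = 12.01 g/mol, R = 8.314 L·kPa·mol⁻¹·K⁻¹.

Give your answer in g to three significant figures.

n(C) = 82.1 / 12.01 = 6.836 mol
n(H2O) = PV/RT = (580 × 61.9) / (8.314 × 1056.15) = 4.089 mol
For 6.836 mol C, stoichiometry requires (1/1) × 6.836 = 6.836 mol H2O; 4.089 mol is available, so H2O is limiting.
n(C) consumed = (1/1) × 4.089 = 4.089 mol; remaining = 6.836 − 4.089 = 2.747 mol
m(C) = 2.747 × 12.01 = 32.99 g

33.0 g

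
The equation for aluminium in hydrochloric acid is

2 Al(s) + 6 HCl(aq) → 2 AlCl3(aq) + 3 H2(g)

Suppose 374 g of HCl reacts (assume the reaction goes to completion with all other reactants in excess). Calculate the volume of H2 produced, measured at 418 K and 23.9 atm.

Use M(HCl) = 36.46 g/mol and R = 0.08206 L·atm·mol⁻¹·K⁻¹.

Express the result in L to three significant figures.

n(HCl) = 374.0 / 36.46 = 10.26 mol
n(H2) = (3/6) × 10.26 = 5.130 mol
V = nRT/P = 5.130 × 0.08206 × 418 / 23.9 = 7.363 L

7.36 L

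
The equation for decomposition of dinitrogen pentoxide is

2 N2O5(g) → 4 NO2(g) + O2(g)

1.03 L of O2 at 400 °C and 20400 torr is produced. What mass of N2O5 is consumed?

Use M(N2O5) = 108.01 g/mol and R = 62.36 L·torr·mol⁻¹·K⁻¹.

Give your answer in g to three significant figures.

n(O2) = PV/RT = (20400 × 1.03) / (62.36 × 673.15) = 0.5006 mol
n(N2O5) = (2/1) × 0.5006 = 1.001 mol
m(N2O5) = 1.001 × 108.01 = 108.1 g

108 g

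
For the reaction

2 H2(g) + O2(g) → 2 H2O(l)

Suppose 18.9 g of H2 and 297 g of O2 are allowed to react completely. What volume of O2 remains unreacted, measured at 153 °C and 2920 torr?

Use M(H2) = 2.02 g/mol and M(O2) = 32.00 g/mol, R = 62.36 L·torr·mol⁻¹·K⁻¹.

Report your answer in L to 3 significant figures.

n(H2) = 18.9 / 2.02 = 9.356 mol
n(O2) = 297 / 32.00 = 9.281 mol
For 9.356 mol H2, stoichiometry requires (1/2) × 9.356 = 4.678 mol O2; 9.281 mol is available, so H2 is limiting.
n(O2) consumed = (1/2) × 9.356 = 4.678 mol; remaining = 9.281 − 4.678 = 4.603 mol
V(O2) = nRT/P = 4.603 × 62.36 × 426.15 / 2920 = 41.89 L

41.9 L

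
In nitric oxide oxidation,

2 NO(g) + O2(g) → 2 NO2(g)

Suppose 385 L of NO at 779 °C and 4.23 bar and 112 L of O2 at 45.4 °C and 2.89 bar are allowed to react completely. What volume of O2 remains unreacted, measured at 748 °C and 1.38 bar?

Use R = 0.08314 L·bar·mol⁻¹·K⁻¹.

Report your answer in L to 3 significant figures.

n(NO) = PV/RT = (4.23 × 385) / (0.08314 × 1052.15) = 18.62 mol
n(O2) = PV/RT = (2.89 × 112) / (0.08314 × 318.55) = 12.22 mol
For 18.62 mol NO, stoichiometry requires (1/2) × 18.62 = 9.310 mol O2; 12.22 mol is available, so NO is limiting.
n(O2) consumed = (1/2) × 18.62 = 9.310 mol; remaining = 12.22 − 9.310 = 2.910 mol
V(O2) = nRT/P = 2.910 × 0.08314 × 1021.15 / 1.38 = 179.0 L

179 L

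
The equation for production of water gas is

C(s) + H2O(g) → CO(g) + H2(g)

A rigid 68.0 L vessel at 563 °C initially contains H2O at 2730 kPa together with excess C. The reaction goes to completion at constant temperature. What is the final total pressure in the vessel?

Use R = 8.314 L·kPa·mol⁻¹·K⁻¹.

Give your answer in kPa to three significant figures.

5460 kPa

Since T and V are fixed, P_final/P_initial = n_final/n_initial = 2/1.
P_final = (2/1) × 2730 = 5460 kPa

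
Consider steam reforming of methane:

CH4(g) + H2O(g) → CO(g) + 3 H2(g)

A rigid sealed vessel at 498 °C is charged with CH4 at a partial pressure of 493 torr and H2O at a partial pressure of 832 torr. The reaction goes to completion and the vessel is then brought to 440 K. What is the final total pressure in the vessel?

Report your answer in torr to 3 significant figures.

1320 torr

At constant V, partial pressures at 498 °C are proportional to moles, so apply stoichiometry directly to pressures.
P(H2O) required for 493 torr of CH4 = (1/1) × 493 = 493.0 torr; available 832 torr, so CH4 is limiting.
P(H2O) remaining = 832 − (1/1) × 493 = 339.0 torr
P(gaseous products) = (1+3)/1 × 493 = 1972 torr
P_total at 498 °C = 339.0 + 1972 = 2311 torr
Scaling to 440 K: P = 2311 × 440/771.15 = 1319 torr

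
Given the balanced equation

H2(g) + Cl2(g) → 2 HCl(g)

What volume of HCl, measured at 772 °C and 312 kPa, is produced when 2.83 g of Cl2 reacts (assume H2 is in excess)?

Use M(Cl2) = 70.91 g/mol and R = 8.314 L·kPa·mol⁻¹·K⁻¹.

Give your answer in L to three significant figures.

n(Cl2) = 2.830 / 70.91 = 0.03991 mol
n(HCl) = (2/1) × 0.03991 = 0.07982 mol
V = nRT/P = 0.07982 × 8.314 × 1045.15 / 312 = 2.223 L

2.22 L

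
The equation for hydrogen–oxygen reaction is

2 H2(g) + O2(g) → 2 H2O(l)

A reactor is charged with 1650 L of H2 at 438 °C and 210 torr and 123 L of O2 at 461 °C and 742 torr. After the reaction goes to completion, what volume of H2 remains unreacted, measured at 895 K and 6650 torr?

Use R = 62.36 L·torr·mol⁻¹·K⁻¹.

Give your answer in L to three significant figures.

32.1 L

n(H2) = PV/RT = (210 × 1650) / (62.36 × 711.15) = 7.813 mol
n(O2) = PV/RT = (742 × 123) / (62.36 × 734.15) = 1.994 mol
For 7.813 mol H2, stoichiometry requires (1/2) × 7.813 = 3.906 mol O2; 1.994 mol is available, so O2 is limiting.
n(H2) consumed = (2/1) × 1.994 = 3.988 mol; remaining = 7.813 − 3.988 = 3.825 mol
V(H2) = nRT/P = 3.825 × 62.36 × 895 / 6650 = 32.10 L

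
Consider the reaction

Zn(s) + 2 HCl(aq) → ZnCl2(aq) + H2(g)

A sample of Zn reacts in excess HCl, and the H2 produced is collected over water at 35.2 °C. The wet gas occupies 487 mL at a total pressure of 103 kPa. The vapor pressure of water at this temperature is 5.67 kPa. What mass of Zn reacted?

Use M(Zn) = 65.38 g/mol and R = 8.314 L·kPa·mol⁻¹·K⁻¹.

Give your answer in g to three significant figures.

1.21 g

P(H2) = 103 − 5.67 = 97.33 kPa
n(H2) = PV/RT = (97.33 × 0.4870) / (8.314 × 308.35) = 0.01849 mol
n(Zn) = (1/1) × 0.01849 = 0.01849 mol
m(Zn) = 0.01849 × 65.38 = 1.209 g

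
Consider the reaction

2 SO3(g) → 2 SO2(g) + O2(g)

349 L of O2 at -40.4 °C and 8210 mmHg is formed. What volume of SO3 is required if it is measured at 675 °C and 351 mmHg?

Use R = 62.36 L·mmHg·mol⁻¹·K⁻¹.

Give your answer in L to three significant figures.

n(O2) = PV/RT = (8210 × 349) / (62.36 × 232.75) = 197.4 mol
n(SO3) = (2/1) × 197.4 = 394.8 mol
V = nRT/P = 394.8 × 62.36 × 948.15 / 351 = 66500 L

66500 L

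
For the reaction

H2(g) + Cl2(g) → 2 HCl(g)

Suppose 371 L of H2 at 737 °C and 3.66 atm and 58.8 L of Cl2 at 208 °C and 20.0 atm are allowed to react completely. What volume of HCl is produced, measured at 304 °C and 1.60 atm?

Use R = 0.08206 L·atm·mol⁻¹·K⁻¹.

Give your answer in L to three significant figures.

970 L

n(H2) = PV/RT = (3.66 × 371) / (0.08206 × 1010.15) = 16.38 mol
n(Cl2) = PV/RT = (20.0 × 58.8) / (0.08206 × 481.15) = 29.78 mol
For 16.38 mol H2, stoichiometry requires (1/1) × 16.38 = 16.38 mol Cl2; 29.78 mol is available, so H2 is limiting.
n(HCl) = (2/1) × 16.38 = 32.76 mol
V(HCl) = nRT/P = 32.76 × 0.08206 × 577.15 / 1.60 = 969.7 L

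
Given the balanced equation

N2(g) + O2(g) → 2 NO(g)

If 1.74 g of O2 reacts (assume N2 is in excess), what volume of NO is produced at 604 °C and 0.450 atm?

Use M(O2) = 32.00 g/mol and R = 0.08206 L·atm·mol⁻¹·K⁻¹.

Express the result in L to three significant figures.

n(O2) = 1.740 / 32.00 = 0.05437 mol
n(NO) = (2/1) × 0.05437 = 0.1087 mol
V = nRT/P = 0.1087 × 0.08206 × 877.15 / 0.450 = 17.39 L

17.4 L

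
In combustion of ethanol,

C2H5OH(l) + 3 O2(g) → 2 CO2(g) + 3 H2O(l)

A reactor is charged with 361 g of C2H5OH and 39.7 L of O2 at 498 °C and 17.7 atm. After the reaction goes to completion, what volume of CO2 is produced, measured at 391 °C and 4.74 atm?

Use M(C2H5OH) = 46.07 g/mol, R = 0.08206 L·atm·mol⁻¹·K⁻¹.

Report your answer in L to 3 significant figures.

n(C2H5OH) = 361 / 46.07 = 7.836 mol
n(O2) = PV/RT = (17.7 × 39.7) / (0.08206 × 771.15) = 11.10 mol
For 7.836 mol C2H5OH, stoichiometry requires (3/1) × 7.836 = 23.51 mol O2; 11.10 mol is available, so O2 is limiting.
n(CO2) = (2/3) × 11.10 = 7.400 mol
V(CO2) = nRT/P = 7.400 × 0.08206 × 664.15 / 4.74 = 85.08 L

85.1 L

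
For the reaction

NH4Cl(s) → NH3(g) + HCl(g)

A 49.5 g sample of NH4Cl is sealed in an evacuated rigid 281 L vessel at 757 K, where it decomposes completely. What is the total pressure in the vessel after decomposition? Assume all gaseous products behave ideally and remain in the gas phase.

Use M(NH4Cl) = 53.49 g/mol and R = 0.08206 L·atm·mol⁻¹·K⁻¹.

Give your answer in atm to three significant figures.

0.409 atm

n(NH4Cl) = 49.5 / 53.49 = 0.9254 mol
n(gas produced) = (2/1) × 0.9254 = 1.851 mol
P = nRT/V = 1.851 × 0.08206 × 757 / 281 = 0.4092 atm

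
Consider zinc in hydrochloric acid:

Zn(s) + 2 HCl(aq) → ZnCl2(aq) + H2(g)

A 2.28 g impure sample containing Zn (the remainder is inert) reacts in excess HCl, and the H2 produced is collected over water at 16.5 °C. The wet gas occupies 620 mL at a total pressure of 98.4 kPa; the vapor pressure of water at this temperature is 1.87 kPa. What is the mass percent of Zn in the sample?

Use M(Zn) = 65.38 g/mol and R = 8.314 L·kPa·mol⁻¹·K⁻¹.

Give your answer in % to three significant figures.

71.3 %

P(H2) = 98.4 − 1.87 = 96.53 kPa
n(H2) = PV/RT = (96.53 × 0.6200) / (8.314 × 289.65) = 0.02485 mol
n(Zn) = (1/1) × 0.02485 = 0.02485 mol
m(Zn) = 0.02485 × 65.38 = 1.625 g
%Zn = 1.625 / 2.28 × 100 = 71.27%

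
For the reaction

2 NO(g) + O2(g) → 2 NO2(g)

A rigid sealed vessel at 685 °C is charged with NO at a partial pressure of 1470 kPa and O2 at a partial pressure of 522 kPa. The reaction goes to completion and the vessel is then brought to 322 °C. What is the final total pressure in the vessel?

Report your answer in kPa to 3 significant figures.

With V and T fixed, P_i ∝ n_i, so the mole ratios apply directly to partial pressures at 685 °C.
P(O2) required for 1470 kPa of NO = (1/2) × 1470 = 735.0 kPa; available 522 kPa, so O2 is limiting.
P(NO) remaining = 1470 − (2/1) × 522 = 426.0 kPa
P(gaseous products) = (2)/1 × 522 = 1044 kPa
P_total at 685 °C = 426.0 + 1044 = 1470 kPa
Scaling to 322 °C: P = 1470 × 595.15/958.15 = 913.1 kPa

913 kPa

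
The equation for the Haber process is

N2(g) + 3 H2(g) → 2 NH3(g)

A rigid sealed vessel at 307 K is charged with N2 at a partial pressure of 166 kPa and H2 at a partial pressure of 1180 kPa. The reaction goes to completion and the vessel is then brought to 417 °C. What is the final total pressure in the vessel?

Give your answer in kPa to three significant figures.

Because the vessel is rigid and T is held at 307 K, work the stoichiometry in partial pressures (P_i = n_iRT/V).
P(H2) required for 166 kPa of N2 = (3/1) × 166 = 498.0 kPa; available 1180 kPa, so N2 is limiting.
P(H2) remaining = 1180 − (3/1) × 166 = 682.0 kPa
P(gaseous products) = (2)/1 × 166 = 332.0 kPa
P_total at 307 K = 682.0 + 332.0 = 1014 kPa
Scaling to 417 °C: P = 1014 × 690.15/307 = 2280 kPa

2280 kPa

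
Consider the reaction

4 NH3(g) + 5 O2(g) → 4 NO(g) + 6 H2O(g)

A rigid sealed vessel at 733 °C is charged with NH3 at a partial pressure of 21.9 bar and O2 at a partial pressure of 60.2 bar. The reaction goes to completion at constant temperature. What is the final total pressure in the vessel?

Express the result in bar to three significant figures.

At constant V, partial pressures at 733 °C are proportional to moles, so apply stoichiometry directly to pressures.
P(O2) required for 21.9 bar of NH3 = (5/4) × 21.9 = 27.38 bar; available 60.2 bar, so NH3 is limiting.
P(O2) remaining = 60.2 − (5/4) × 21.9 = 32.83 bar
P(gaseous products) = (4+6)/4 × 21.9 = 54.75 bar
P_total at 733 °C = 32.83 + 54.75 = 87.58 bar

87.6 bar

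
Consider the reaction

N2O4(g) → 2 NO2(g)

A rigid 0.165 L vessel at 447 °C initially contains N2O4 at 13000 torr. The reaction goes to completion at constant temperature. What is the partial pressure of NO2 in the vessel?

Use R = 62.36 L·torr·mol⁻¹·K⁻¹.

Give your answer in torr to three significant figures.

n(N2O4)₀ = PV/RT = (13000 × 0.165) / (62.36 × 720.15) = 0.04776 mol
n(NO2) = (2/1) × 0.04776 = 0.09552 mol
P(NO2) = nRT/V = 0.09552 × 62.36 × 720.15 / 0.165 = 26000 torr

26000 torr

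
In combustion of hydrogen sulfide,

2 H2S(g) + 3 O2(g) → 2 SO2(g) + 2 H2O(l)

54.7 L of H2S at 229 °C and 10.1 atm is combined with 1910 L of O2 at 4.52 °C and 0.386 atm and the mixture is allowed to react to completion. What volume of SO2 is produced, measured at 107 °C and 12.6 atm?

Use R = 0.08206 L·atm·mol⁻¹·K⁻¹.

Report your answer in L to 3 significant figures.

n(H2S) = PV/RT = (10.1 × 54.7) / (0.08206 × 502.15) = 13.41 mol
n(O2) = PV/RT = (0.386 × 1910) / (0.08206 × 277.67) = 32.36 mol
For 13.41 mol H2S, stoichiometry requires (3/2) × 13.41 = 20.12 mol O2; 32.36 mol is available, so H2S is limiting.
n(SO2) = (2/2) × 13.41 = 13.41 mol
V(SO2) = nRT/P = 13.41 × 0.08206 × 380.15 / 12.6 = 33.20 L

33.2 L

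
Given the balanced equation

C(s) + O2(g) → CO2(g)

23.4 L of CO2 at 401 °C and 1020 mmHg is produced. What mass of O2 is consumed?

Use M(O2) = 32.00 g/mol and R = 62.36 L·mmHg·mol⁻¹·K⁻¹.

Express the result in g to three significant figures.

n(CO2) = PV/RT = (1020 × 23.4) / (62.36 × 674.15) = 0.5677 mol
n(O2) = (1/1) × 0.5677 = 0.5677 mol
m(O2) = 0.5677 × 32.00 = 18.17 g

18.2 g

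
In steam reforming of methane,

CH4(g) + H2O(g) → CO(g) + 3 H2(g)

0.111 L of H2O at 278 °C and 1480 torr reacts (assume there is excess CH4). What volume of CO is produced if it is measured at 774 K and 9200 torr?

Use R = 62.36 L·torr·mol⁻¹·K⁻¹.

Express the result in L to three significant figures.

n(H2O) = PV/RT = (1480 × 0.111) / (62.36 × 551.15) = 0.004780 mol
n(CO) = (1/1) × 0.004780 = 0.004780 mol
V = nRT/P = 0.004780 × 62.36 × 774 / 9200 = 0.02508 L

0.0251 L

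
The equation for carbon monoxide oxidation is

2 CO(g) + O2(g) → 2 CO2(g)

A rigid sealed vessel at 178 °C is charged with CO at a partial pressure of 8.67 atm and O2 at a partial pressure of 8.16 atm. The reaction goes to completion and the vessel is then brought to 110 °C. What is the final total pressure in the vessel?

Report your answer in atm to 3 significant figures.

Because the vessel is rigid and T is held at 178 °C, work the stoichiometry in partial pressures (P_i = n_iRT/V).
P(O2) required for 8.67 atm of CO = (1/2) × 8.67 = 4.335 atm; available 8.16 atm, so CO is limiting.
P(O2) remaining = 8.16 − (1/2) × 8.67 = 3.825 atm
P(gaseous products) = (2)/2 × 8.67 = 8.670 atm
P_total at 178 °C = 3.825 + 8.670 = 12.50 atm
Scaling to 110 °C: P = 12.50 × 383.15/451.15 = 10.62 atm

10.6 atm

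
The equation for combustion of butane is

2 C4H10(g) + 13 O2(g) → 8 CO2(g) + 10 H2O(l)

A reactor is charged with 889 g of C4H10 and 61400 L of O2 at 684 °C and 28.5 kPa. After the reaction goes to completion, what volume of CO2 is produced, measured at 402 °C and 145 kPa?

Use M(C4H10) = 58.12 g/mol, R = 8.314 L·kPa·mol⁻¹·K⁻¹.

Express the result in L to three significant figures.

2370 L

n(C4H10) = 889 / 58.12 = 15.30 mol
n(O2) = PV/RT = (28.5 × 61400) / (8.314 × 957.15) = 219.9 mol
For 15.30 mol C4H10, stoichiometry requires (13/2) × 15.30 = 99.45 mol O2; 219.9 mol is available, so C4H10 is limiting.
n(CO2) = (8/2) × 15.30 = 61.20 mol
V(CO2) = nRT/P = 61.20 × 8.314 × 675.15 / 145 = 2369 L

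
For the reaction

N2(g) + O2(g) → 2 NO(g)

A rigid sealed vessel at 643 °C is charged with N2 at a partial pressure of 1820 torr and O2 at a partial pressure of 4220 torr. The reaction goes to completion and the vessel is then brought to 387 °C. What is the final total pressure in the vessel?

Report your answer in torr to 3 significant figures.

4350 torr

With V and T fixed, P_i ∝ n_i, so the mole ratios apply directly to partial pressures at 643 °C.
P(O2) required for 1820 torr of N2 = (1/1) × 1820 = 1820 torr; available 4220 torr, so N2 is limiting.
P(O2) remaining = 4220 − (1/1) × 1820 = 2400 torr
P(gaseous products) = (2)/1 × 1820 = 3640 torr
P_total at 643 °C = 2400 + 3640 = 6040 torr
Scaling to 387 °C: P = 6040 × 660.15/916.15 = 4352 torr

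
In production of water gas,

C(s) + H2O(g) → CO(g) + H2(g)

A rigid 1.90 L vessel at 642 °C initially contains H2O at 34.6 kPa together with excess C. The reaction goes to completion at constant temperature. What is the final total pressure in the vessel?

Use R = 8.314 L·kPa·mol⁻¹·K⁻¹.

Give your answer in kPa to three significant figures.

69.2 kPa

Rigid vessel, constant T ⇒ P scales with total gas moles (1 → 2).
P_final = (2/1) × 34.6 = 69.20 kPa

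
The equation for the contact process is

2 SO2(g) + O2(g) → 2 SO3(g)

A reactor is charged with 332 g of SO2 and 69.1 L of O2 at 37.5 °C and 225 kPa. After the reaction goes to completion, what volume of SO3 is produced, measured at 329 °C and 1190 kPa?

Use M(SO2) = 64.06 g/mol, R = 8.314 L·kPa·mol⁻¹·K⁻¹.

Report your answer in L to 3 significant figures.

21.8 L

n(SO2) = 332 / 64.06 = 5.183 mol
n(O2) = PV/RT = (225 × 69.1) / (8.314 × 310.65) = 6.020 mol
For 5.183 mol SO2, stoichiometry requires (1/2) × 5.183 = 2.591 mol O2; 6.020 mol is available, so SO2 is limiting.
n(SO3) = (2/2) × 5.183 = 5.183 mol
V(SO3) = nRT/P = 5.183 × 8.314 × 602.15 / 1190 = 21.80 L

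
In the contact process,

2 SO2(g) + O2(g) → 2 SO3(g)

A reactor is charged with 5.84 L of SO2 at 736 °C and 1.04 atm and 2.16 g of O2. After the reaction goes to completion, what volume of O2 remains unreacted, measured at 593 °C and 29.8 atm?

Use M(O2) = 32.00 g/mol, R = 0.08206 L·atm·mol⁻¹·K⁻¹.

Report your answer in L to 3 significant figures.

n(SO2) = PV/RT = (1.04 × 5.84) / (0.08206 × 1009.15) = 0.07334 mol
n(O2) = 2.16 / 32.00 = 0.06750 mol
For 0.07334 mol SO2, stoichiometry requires (1/2) × 0.07334 = 0.03667 mol O2; 0.06750 mol is available, so SO2 is limiting.
n(O2) consumed = (1/2) × 0.07334 = 0.03667 mol; remaining = 0.06750 − 0.03667 = 0.03083 mol
V(O2) = nRT/P = 0.03083 × 0.08206 × 866.15 / 29.8 = 0.07353 L

0.0735 L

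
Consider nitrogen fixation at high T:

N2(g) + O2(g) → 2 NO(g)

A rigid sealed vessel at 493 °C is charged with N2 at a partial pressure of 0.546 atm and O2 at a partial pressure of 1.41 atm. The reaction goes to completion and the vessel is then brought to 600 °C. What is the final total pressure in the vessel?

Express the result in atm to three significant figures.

With V and T fixed, P_i ∝ n_i, so the mole ratios apply directly to partial pressures at 493 °C.
P(O2) required for 0.546 atm of N2 = (1/1) × 0.546 = 0.5460 atm; available 1.41 atm, so N2 is limiting.
P(O2) remaining = 1.41 − (1/1) × 0.546 = 0.8640 atm
P(gaseous products) = (2)/1 × 0.546 = 1.092 atm
P_total at 493 °C = 0.8640 + 1.092 = 1.956 atm
Scaling to 600 °C: P = 1.956 × 873.15/766.15 = 2.229 atm

2.23 atm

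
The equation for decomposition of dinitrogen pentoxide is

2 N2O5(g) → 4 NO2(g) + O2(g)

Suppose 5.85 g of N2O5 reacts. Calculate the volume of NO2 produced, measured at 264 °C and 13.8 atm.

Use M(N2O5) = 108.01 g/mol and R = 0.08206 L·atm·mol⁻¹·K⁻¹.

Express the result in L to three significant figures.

n(N2O5) = 5.850 / 108.01 = 0.05416 mol
n(NO2) = (4/2) × 0.05416 = 0.1083 mol
V = nRT/P = 0.1083 × 0.08206 × 537.15 / 13.8 = 0.3459 L

0.346 L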